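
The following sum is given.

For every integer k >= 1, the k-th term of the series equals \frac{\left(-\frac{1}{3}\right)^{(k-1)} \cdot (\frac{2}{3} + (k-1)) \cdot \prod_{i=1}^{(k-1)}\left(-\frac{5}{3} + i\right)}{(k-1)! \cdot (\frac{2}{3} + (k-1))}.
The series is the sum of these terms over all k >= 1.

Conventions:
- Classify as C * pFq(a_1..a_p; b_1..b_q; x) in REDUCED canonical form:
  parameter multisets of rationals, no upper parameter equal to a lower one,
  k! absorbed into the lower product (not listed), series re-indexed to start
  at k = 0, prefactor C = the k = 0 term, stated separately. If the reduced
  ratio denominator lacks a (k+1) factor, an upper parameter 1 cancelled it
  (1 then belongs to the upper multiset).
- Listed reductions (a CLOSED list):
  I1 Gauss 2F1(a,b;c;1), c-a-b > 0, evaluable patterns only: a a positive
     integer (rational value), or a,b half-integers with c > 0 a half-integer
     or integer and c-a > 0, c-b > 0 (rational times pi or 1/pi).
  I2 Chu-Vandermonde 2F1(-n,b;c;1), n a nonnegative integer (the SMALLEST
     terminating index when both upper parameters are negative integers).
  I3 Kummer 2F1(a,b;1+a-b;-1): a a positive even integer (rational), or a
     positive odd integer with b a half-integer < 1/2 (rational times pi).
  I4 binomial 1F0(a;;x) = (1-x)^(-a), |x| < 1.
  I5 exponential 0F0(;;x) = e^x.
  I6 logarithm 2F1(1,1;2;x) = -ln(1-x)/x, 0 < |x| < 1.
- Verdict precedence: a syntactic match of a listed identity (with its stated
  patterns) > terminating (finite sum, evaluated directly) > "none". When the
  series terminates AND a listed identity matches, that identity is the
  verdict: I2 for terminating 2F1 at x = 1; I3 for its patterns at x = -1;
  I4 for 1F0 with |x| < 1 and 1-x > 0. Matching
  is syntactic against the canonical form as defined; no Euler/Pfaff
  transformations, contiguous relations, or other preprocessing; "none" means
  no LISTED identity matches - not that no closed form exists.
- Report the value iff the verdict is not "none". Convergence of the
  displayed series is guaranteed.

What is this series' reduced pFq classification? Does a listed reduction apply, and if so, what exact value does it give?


Prefactor 1, argument -\frac{1}{3}: 1F0 with upper {-\frac{2}{3}} over lower {-}. Verdict: this is the I4 binomial reduction (the 1F0 binomial series: exponent 2/3, x = -\frac{1}{3}). Its exact value is \left(\frac{4}{3}\right)^{\frac{2}{3}}.

Structural cue: x = -\frac{1}{3} and the running product (C = 1, x = -1/3) telescopes to a rising factorial.
Step ratio: r(k) = -\frac{1}{3} * (k-\frac{2}{3}) / [(k+1)] ; factor over Q: parameters, x = -\frac{1}{3}, and C = 1.


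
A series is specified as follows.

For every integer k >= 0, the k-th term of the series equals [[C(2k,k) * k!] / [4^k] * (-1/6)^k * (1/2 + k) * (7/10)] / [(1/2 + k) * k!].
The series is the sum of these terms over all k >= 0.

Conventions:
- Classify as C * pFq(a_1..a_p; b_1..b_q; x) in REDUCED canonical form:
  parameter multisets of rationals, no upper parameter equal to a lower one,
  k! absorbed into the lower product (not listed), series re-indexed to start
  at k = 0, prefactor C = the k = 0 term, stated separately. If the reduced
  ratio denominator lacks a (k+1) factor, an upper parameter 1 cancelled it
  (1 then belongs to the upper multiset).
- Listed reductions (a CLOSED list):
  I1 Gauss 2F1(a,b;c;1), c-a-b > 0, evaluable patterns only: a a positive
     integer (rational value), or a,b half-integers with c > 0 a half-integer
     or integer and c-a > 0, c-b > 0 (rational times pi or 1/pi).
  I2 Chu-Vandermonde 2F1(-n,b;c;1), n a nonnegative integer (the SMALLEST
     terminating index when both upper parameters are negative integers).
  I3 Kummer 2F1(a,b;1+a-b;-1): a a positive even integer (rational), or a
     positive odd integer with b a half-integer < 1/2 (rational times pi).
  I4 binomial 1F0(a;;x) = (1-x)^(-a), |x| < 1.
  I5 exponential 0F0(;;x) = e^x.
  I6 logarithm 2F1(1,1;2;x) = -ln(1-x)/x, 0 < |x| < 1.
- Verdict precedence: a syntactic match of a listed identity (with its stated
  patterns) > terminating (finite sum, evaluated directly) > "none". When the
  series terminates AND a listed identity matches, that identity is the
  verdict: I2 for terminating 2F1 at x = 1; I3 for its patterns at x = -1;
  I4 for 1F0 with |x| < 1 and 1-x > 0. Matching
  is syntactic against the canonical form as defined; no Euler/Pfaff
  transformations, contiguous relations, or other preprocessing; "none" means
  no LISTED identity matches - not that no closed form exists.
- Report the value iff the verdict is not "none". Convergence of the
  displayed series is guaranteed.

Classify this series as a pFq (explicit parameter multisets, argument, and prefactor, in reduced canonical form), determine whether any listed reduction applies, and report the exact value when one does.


The tell: x = (-1/6) and striking the common factor k + 1/2 reduces the term (C = 7/10, x = -1/6).
Step ratio: r(k) = (-1/6) * (k+1/2) / [(k+1)] - poly over poly, x = (-1/6) from leading terms; C = 7/10 at k = 0.

This is 7/10 * 1F0(1/2; -; -1/6) in reduced canonical form. Verdict: the I4 binomial reduction applies (the 1F0 binomial series: exponent -1/2, x = -1/6). Hence: (7/10) * (7/6)^(-1/2).


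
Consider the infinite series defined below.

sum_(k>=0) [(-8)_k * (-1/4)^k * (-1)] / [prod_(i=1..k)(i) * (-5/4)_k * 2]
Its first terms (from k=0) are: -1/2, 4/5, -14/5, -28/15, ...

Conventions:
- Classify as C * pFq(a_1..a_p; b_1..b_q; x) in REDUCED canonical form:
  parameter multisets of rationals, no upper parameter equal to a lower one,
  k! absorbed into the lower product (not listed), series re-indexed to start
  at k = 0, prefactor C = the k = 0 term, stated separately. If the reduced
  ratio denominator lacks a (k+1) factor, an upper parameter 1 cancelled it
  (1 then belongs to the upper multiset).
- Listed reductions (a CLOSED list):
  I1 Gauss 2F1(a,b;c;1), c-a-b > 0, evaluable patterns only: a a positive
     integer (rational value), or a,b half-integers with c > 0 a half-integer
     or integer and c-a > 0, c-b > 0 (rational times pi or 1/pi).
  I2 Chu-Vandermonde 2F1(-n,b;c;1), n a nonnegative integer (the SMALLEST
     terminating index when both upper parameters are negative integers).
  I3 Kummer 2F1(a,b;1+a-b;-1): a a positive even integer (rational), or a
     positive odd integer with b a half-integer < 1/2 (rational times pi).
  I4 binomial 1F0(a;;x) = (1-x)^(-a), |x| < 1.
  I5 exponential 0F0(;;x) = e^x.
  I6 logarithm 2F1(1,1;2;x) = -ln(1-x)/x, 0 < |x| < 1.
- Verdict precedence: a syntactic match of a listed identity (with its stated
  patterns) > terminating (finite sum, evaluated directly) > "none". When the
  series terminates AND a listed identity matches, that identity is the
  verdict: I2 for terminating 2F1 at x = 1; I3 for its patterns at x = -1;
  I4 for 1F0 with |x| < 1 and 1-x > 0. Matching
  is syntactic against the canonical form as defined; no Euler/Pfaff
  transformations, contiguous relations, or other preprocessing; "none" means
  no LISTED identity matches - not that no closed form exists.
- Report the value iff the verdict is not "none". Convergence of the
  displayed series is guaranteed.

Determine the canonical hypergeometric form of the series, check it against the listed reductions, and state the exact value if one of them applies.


First insight: from the first term -1/2: the constant factors (prefactor -1/2) combine into one prefactor.
Adjacent-term ratio: r(k) = (-1/4) * (k-8) / [(k-5/4) (k+1)] - rational in k. x = (-1/4); t_0 = -1/2; negate the roots.

Prefactor -1/2, argument -1/4: 1F1 with upper {-8} over lower {-5/4}. Verdict: terminating - the sum ends at index 8 because -8 is a negative integer; exact evaluation follows. Hence: -35773568/7571025.


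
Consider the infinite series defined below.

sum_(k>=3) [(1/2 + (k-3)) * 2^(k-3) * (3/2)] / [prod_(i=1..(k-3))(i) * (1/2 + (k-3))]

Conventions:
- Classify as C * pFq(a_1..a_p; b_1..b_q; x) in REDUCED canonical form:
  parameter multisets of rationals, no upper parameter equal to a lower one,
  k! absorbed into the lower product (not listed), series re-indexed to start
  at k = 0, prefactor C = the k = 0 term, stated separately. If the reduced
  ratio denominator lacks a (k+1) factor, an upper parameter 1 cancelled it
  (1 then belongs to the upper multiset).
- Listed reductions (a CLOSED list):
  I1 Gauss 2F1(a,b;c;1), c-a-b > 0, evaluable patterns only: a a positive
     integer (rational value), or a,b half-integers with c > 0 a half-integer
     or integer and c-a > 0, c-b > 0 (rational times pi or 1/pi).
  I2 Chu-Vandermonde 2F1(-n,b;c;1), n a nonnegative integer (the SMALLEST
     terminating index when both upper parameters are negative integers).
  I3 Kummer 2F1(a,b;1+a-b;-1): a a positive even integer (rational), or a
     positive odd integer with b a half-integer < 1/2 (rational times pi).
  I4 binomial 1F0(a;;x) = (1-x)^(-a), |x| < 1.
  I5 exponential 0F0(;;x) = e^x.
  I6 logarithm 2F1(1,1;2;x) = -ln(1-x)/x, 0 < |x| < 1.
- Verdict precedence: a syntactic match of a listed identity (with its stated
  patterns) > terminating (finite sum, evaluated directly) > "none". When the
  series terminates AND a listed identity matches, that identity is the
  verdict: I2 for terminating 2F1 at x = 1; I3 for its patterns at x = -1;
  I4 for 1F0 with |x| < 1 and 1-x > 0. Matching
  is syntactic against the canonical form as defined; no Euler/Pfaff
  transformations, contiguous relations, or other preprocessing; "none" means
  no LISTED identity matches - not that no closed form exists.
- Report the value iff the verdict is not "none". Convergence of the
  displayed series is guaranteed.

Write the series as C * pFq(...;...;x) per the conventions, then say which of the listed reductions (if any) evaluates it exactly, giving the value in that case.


Structural cue: t_0 being 3/2, k + 1/2 divides numerator and denominator alike; C = 3/2, x = 2 after cancelling.
Adjacent-term ratio: r(k) = 2 * 1 / [(k+1)] - rational; roots negated = parameters, x = 2, C = 3/2.

Prefactor 3/2, argument 2: 0F0 with upper {-} over lower {-}. Verdict: this is the exponential series (I5) (the 0F0 exponential series at x = 2). Its exact value is (3/2) * e^(2).


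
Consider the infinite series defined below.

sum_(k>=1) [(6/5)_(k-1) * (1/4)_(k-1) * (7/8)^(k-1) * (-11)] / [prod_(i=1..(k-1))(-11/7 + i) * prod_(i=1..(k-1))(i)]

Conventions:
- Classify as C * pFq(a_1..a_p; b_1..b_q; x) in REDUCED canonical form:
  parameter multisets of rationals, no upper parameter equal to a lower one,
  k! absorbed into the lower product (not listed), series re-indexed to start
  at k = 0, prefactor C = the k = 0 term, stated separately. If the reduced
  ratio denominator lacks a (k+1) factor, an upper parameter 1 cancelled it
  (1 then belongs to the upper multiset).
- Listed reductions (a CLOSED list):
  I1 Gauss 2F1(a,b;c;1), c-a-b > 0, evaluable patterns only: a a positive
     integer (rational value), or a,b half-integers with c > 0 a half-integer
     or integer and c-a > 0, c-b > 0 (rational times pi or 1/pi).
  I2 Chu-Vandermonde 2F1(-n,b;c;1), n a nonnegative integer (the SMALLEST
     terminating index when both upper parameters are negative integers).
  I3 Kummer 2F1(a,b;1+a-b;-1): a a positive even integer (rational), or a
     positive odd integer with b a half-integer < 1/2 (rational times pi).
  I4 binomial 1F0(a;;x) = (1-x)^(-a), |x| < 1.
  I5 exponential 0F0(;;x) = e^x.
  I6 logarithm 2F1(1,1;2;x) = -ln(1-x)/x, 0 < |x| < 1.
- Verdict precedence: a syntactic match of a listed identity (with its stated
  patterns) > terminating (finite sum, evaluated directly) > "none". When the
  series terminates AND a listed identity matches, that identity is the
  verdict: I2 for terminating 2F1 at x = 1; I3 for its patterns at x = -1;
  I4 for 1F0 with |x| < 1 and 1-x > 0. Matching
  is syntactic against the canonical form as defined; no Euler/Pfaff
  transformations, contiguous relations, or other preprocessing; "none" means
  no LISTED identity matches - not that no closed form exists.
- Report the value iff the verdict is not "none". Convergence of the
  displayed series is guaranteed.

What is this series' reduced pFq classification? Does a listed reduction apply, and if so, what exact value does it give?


The tell: from the first term -11: the lower running product (C = -11) is a rising factorial.
Term ratio: r(k) = (7/8) * (k+1/4) (k+6/5) / [(k-4/7) (k+1)] - rational; roots negated = parameters, x = (7/8), C = -11.

Classification (C = -11): 2F1 with upper {1/4, 6/5}, lower {-4/7}, argument x = 7/8. Verdict: none (x = 7/8): each listed identity misses the multisets {1/4, 6/5} ; {-4/7}.


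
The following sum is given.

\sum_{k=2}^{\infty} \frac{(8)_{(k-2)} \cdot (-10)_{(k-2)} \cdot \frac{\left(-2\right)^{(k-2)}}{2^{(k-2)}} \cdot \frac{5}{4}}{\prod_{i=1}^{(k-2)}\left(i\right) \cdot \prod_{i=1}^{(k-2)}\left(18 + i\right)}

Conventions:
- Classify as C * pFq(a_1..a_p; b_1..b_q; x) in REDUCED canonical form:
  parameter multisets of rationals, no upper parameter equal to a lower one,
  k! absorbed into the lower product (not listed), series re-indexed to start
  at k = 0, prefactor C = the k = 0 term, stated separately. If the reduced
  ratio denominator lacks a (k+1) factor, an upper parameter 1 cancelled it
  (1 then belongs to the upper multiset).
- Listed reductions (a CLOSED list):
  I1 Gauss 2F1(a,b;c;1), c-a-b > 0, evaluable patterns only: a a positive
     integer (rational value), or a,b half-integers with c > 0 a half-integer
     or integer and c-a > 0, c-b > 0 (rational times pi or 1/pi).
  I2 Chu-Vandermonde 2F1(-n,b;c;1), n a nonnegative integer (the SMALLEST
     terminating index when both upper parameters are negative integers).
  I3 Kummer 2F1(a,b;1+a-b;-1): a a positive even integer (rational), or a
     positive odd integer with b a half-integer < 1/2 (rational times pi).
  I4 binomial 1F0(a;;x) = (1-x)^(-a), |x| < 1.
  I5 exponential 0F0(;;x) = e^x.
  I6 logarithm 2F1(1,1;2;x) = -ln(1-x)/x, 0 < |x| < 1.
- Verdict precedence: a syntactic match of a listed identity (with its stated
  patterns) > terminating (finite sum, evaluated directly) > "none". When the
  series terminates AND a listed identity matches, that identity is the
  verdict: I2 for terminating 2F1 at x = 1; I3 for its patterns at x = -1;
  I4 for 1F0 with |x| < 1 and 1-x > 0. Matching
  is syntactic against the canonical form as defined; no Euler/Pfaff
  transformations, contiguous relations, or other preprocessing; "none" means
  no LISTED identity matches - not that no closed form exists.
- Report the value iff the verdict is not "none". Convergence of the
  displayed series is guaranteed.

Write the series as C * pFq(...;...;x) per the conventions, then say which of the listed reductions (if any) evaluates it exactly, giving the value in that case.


This is \frac{5}{4} * 2F1(-10, 8; 19; -1) in reduced canonical form. Verdict: this is Kummer's theorem (I3) (x = -1; c = 19 equals 1+a-b for upper {-10, 8}: listed pattern). Its exact value is \frac{765}{14}.

First insight: x = -1 and the lower running product (C = 5/4, x = -1) is a rising factorial.
Term ratio: r(k) = -1 * (k-10) (k+8) / [(k+19) (k+1)] - poly over poly, x = -1 from leading terms; C = \frac{5}{4} at k = 0.


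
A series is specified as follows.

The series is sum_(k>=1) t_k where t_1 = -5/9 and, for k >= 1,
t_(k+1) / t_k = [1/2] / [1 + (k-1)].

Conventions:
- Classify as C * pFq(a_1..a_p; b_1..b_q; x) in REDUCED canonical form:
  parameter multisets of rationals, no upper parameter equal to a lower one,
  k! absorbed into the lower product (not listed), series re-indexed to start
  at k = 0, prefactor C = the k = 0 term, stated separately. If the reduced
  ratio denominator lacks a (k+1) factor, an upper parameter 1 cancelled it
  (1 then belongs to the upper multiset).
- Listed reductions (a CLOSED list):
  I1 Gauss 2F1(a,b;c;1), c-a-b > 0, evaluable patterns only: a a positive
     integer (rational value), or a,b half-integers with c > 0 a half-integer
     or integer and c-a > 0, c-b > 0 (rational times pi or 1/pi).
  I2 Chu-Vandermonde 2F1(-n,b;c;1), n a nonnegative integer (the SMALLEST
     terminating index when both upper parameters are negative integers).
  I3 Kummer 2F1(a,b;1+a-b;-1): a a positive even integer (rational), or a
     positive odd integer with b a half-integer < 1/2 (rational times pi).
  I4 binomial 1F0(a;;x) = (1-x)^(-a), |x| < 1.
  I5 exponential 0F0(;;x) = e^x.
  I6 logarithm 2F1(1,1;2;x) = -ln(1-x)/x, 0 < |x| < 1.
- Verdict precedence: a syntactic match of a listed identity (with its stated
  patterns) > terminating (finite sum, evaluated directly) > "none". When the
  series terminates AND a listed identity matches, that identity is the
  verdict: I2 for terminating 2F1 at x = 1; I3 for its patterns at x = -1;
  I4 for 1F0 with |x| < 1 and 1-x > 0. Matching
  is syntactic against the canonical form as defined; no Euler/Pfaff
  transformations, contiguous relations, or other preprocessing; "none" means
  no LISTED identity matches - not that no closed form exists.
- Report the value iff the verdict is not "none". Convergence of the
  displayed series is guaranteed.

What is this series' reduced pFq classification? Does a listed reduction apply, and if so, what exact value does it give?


First insight: t_0 = -5/9 here, and roots of the ratio polynomials (prefactor -5/9) are the negated parameters.
Adjacent-term ratio: r(k) = (1/2) * 1 / [(k+1)] - poly over poly, x = (1/2) from leading terms; C = -5/9 at k = 0.

Reduced: x = 1/2, 0F0, upper = {-}, lower = {-}, C = -5/9. Verdict: the I5 exponential reduction fires (the 0F0 exponential series at x = 1/2). Hence: (-5/9) * e^(1/2).


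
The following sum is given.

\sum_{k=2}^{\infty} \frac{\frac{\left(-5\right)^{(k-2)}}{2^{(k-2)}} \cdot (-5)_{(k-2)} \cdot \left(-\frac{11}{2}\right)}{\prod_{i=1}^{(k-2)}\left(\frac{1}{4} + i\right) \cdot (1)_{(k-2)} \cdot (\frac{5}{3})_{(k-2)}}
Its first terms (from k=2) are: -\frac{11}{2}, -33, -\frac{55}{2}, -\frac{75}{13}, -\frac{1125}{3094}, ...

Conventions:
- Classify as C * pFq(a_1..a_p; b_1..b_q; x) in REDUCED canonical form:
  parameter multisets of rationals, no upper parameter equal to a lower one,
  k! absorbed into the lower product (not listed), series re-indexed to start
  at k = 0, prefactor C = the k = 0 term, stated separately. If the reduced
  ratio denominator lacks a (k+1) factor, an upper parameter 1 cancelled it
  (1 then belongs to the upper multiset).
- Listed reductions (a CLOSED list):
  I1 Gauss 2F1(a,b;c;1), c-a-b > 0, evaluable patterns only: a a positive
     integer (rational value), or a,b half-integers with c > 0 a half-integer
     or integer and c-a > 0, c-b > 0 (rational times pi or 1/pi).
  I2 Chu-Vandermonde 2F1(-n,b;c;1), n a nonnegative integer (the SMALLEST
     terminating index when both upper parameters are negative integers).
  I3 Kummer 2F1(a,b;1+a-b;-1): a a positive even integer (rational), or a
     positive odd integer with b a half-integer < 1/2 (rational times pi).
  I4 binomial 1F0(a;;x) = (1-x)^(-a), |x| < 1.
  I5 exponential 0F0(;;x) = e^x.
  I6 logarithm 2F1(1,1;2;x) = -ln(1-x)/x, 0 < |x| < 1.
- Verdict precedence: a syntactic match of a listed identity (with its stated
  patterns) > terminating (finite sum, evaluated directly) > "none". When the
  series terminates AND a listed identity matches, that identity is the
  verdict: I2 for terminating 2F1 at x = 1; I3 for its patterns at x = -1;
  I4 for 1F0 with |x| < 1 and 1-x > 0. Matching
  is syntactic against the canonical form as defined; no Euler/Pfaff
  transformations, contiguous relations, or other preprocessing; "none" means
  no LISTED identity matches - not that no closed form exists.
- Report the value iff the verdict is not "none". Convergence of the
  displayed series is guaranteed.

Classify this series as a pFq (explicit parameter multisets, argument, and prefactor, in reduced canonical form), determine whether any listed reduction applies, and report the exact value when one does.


Prefactor -\frac{11}{2}, argument -\frac{5}{2}: 1F2 with upper {-5} over lower {\frac{5}{4}, \frac{5}{3}}. Verdict: terminating - upper parameter -5 makes this a finite sum (last index 5), evaluated exactly. Sum: -\frac{26560551}{368186}.

The tell: t_0 being -\frac{11}{2}, (1)_k (C = -11/2) is k! itself.
Step ratio: r(k) = -\frac{5}{2} * (k-5) / [(k+\frac{5}{4}) (k+\frac{5}{3}) (k+1)] - rational; roots negated = parameters, x = -\frac{5}{2}, C = -\frac{11}{2}.


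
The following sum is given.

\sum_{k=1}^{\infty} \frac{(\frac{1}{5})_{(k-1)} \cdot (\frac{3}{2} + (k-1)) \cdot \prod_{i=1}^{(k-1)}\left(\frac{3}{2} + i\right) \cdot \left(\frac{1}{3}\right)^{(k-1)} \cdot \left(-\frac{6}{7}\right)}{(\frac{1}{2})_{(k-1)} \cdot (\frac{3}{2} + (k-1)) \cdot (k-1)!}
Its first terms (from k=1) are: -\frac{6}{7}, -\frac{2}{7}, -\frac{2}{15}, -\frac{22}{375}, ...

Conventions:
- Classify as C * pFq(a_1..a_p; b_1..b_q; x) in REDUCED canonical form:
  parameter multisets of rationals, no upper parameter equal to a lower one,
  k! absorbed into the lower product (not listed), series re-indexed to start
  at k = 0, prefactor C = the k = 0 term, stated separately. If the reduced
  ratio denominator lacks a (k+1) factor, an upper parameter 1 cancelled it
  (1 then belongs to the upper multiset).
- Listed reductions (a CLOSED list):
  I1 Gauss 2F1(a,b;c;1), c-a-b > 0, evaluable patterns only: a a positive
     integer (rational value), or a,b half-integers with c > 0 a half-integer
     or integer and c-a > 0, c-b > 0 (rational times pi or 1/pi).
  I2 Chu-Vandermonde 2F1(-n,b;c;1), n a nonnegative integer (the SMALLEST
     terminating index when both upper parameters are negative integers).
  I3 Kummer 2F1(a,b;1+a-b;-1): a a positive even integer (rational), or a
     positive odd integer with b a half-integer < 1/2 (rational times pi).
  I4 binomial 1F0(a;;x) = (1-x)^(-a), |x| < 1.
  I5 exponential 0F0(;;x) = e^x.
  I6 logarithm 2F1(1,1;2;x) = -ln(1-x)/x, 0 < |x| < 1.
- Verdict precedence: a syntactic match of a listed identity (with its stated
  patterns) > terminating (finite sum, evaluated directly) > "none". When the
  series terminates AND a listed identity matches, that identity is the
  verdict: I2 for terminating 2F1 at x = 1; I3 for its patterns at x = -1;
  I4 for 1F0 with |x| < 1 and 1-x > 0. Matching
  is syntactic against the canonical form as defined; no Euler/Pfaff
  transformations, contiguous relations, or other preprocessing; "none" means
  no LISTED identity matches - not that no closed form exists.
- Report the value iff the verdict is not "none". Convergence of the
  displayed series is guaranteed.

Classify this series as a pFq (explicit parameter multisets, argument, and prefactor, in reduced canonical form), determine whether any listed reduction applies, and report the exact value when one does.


Reduced: x = \frac{1}{3}, 2F1, upper = {\frac{1}{5}, \frac{5}{2}}, lower = {\frac{1}{2}}, C = -\frac{6}{7}. Verdict: none. No listed pattern accepts 2F1(\frac{1}{5}, \frac{5}{2}; \frac{1}{2}; \frac{1}{3}).

Key step: t_0 being -\frac{6}{7}, the running product (C = -6/7, x = 1/3) telescopes to a rising factorial.
Adjacent-term ratio: r(k) = \frac{1}{3} * (k+\frac{1}{5}) (k+\frac{5}{2}) / [(k+\frac{1}{2}) (k+1)] ; factor over Q: parameters, x = \frac{1}{3}, and C = -\frac{6}{7}.


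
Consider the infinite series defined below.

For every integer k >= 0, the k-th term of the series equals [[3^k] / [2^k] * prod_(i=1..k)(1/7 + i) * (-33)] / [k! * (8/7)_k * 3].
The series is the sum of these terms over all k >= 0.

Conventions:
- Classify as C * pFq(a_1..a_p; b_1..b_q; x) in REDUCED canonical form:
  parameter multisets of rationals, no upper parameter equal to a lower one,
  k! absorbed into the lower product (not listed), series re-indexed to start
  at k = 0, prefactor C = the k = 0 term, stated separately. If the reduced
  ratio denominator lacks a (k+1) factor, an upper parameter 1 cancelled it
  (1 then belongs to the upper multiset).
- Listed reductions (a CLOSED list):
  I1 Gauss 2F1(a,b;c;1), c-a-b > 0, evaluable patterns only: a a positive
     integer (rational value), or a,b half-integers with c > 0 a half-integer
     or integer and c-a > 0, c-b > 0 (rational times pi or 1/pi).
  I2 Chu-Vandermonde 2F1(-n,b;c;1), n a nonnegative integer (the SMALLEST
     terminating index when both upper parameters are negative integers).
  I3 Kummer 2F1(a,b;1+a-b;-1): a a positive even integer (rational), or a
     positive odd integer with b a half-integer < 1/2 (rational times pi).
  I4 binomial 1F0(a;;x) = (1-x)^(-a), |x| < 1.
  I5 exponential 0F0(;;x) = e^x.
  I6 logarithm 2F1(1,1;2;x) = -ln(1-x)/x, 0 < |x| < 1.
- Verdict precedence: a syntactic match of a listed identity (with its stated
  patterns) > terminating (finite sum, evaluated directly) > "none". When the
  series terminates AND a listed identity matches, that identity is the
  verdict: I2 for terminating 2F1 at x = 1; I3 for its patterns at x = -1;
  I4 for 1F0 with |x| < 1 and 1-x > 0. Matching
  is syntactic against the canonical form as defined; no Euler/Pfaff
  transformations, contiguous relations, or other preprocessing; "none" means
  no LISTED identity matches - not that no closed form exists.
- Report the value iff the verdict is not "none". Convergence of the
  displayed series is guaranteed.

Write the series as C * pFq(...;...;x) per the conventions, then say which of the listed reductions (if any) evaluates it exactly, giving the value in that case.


The tell: x = (3/2) and the running product (C = -11) telescopes to a rising factorial.
Ratio: r(k) = (3/2) * 1 / [(k+1)] - rational; roots negated = parameters, x = (3/2), C = -11.

At argument 3/2: a 0F0 with upper {-}, lower {-}, scaled by C = -11. Verdict (x = 3/2): the exponential series (I5) applies (the 0F0 exponential series at x = 3/2). Sum: (-11) * e^(3/2).


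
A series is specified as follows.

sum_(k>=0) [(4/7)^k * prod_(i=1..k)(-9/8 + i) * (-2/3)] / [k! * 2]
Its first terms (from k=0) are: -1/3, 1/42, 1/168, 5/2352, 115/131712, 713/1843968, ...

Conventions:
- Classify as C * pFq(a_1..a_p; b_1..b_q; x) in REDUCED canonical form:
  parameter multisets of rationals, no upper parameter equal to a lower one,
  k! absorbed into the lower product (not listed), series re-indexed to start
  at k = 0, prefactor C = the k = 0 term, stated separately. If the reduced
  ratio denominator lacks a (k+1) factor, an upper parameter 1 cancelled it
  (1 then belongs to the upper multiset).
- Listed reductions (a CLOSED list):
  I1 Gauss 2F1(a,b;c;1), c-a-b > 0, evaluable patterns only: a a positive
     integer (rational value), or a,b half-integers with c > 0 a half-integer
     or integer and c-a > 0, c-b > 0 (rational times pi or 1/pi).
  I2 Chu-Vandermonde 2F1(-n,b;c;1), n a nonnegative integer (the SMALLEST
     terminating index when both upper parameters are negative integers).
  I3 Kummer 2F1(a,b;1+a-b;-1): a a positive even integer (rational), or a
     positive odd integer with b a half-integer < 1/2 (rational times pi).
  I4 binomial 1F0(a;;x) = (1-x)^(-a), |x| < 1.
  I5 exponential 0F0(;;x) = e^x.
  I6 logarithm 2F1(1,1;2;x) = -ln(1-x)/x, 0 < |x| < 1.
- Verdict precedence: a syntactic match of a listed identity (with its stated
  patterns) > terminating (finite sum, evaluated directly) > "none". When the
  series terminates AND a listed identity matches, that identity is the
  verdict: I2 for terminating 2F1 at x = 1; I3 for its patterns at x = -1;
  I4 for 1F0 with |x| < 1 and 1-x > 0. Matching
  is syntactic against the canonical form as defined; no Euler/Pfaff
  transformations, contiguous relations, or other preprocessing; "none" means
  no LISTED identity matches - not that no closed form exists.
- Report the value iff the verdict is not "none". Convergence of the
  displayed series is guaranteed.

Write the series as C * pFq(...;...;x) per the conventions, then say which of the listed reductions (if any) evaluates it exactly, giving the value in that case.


Prefactor -1/3, argument 4/7: 1F0 with upper {-1/8} over lower {-}. Verdict at x = 4/7: binomial (I4) matches (the 1F0 binomial series: exponent 1/8, x = 4/7). Value: (-1/3) * (3/7)^(1/8).

Structural cue: t_0 = -1/3 here, and the running product (C = -1/3) telescopes to a rising factorial.
Step ratio: r(k) = (4/7) * (k-1/8) / [(k+1)] - rational in k, leading ratio (4/7); with t_0 = -1/3, classification follows.


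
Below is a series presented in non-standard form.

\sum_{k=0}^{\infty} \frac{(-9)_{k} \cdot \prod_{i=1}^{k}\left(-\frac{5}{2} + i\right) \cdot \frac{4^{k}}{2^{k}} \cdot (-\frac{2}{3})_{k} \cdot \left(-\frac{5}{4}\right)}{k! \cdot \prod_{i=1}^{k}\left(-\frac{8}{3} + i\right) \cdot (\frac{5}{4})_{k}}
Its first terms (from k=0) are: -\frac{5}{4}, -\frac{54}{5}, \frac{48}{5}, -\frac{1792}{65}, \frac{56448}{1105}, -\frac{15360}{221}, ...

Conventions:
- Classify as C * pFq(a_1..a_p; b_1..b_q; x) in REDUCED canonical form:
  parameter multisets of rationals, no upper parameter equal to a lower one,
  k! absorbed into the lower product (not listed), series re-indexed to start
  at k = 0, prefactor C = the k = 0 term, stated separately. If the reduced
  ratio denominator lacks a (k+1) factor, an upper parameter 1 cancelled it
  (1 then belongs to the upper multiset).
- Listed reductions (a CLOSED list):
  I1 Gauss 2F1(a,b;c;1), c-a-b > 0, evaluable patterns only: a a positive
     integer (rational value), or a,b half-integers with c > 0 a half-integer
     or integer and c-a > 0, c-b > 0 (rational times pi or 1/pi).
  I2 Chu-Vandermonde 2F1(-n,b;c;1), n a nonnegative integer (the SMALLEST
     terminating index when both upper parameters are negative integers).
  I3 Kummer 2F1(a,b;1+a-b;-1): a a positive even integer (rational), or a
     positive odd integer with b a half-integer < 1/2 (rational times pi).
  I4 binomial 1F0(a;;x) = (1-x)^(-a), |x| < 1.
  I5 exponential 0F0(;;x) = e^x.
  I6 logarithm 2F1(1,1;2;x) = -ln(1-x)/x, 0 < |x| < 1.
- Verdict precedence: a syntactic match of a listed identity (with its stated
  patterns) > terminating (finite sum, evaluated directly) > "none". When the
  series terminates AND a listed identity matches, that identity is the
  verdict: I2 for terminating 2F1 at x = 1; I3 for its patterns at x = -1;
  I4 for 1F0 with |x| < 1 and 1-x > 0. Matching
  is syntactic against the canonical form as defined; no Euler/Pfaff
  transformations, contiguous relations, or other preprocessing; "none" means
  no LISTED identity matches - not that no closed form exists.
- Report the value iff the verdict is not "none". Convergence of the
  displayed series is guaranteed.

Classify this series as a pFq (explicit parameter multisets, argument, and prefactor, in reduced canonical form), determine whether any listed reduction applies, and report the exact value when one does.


The series (x = 2) is 3F2: upper {-9, -\frac{3}{2}, -\frac{2}{3}}, lower {-\frac{5}{3}, \frac{5}{4}}, prefactor -\frac{5}{4}. Verdict: terminating. With -9 upstairs the series is a 10-term polynomial sum; evaluated term by term. Sum: -\frac{256680369}{23713300}.

Key step: x = 2 and the lower running product (C = -5/4) is a rising factorial.
Consecutive-term ratio: r(k) = 2 * (k-9) (k-\frac{3}{2}) (k-\frac{2}{3}) / [(k-\frac{5}{3}) (k+\frac{5}{4}) (k+1)] - rational in k, leading ratio 2; with t_0 = -\frac{5}{4}, classification follows.


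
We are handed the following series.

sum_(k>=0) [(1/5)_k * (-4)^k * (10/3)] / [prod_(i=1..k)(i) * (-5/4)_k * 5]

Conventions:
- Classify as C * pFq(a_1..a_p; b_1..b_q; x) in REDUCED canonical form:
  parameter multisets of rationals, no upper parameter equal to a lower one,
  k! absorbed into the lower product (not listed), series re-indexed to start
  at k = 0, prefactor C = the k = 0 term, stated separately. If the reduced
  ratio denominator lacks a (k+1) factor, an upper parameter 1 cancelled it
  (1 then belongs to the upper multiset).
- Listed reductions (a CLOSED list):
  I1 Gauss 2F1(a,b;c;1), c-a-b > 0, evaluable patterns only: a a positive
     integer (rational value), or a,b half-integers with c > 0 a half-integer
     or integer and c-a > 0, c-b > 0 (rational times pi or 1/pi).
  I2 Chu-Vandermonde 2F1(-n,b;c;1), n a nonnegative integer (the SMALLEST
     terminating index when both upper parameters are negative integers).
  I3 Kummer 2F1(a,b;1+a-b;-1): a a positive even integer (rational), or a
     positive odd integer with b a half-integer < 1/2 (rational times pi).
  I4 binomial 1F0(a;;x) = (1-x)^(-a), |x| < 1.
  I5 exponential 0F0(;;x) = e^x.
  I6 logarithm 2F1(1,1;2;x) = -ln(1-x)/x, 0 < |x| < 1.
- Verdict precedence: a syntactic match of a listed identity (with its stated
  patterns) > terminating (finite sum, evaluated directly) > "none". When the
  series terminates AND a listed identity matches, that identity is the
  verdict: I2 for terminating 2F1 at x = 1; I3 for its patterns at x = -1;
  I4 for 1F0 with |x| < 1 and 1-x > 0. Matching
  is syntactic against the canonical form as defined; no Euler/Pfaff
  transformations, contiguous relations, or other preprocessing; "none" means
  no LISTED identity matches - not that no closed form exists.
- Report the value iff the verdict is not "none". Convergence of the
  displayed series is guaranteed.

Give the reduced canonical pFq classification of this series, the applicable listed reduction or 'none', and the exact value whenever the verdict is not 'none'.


The series (x = -4) is 1F1: upper {1/5}, lower {-5/4}, prefactor 2/3. Verdict: none. No listed pattern accepts 1F1(1/5; -5/4; -4).

Structural cue: t_0 = 2/3 here, and the product of the first k integers (C = 2/3) is k!.
Adjacent-term ratio: r(k) = (-4) * (k+1/5) / [(k-5/4) (k+1)] - poly over poly, x = (-4) from leading terms; C = 2/3 at k = 0.


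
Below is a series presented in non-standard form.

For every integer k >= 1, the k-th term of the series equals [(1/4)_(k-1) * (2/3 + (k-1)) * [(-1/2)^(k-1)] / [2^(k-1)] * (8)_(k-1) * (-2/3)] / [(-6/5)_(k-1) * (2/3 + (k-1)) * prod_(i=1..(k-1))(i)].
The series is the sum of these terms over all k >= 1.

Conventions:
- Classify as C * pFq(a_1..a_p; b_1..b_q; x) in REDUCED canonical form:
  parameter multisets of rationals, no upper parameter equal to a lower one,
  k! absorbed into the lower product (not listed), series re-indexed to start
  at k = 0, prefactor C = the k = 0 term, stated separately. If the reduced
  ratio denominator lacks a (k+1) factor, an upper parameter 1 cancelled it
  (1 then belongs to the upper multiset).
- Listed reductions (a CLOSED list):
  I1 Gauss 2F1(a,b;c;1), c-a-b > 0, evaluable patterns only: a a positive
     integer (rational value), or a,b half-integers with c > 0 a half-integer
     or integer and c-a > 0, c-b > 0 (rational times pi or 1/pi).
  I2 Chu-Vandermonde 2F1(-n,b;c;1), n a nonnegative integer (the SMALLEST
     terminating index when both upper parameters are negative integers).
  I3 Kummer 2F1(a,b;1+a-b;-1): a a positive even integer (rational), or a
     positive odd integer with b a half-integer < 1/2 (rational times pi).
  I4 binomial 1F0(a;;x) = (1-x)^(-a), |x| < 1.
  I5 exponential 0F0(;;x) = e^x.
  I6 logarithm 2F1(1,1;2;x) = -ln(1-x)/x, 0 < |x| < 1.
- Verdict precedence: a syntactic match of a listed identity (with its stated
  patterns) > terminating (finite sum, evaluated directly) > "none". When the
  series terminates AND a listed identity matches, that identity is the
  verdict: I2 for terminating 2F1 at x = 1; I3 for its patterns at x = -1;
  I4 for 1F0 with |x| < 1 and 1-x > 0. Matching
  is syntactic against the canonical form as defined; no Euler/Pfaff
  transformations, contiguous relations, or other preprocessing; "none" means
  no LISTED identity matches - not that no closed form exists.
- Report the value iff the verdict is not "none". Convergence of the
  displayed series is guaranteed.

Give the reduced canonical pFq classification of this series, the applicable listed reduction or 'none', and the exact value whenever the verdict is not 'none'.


Classification (C = -2/3): 2F1 with upper {1/4, 8}, lower {-6/5}, argument x = -1/4. Verdict: none - this 2F1 at x = -1/4 matches no listed pattern, and upper {1/4, 8} holds no stopper.

Key observation: from the first term -2/3: the factor k + 2/3 cancels (top and bottom), leaving C = -2/3.
Consecutive-term ratio: r(k) = (-1/4) * (k+1/4) (k+8) / [(k-6/5) (k+1)] - rational in k, leading ratio (-1/4); with t_0 = -2/3, classification follows.


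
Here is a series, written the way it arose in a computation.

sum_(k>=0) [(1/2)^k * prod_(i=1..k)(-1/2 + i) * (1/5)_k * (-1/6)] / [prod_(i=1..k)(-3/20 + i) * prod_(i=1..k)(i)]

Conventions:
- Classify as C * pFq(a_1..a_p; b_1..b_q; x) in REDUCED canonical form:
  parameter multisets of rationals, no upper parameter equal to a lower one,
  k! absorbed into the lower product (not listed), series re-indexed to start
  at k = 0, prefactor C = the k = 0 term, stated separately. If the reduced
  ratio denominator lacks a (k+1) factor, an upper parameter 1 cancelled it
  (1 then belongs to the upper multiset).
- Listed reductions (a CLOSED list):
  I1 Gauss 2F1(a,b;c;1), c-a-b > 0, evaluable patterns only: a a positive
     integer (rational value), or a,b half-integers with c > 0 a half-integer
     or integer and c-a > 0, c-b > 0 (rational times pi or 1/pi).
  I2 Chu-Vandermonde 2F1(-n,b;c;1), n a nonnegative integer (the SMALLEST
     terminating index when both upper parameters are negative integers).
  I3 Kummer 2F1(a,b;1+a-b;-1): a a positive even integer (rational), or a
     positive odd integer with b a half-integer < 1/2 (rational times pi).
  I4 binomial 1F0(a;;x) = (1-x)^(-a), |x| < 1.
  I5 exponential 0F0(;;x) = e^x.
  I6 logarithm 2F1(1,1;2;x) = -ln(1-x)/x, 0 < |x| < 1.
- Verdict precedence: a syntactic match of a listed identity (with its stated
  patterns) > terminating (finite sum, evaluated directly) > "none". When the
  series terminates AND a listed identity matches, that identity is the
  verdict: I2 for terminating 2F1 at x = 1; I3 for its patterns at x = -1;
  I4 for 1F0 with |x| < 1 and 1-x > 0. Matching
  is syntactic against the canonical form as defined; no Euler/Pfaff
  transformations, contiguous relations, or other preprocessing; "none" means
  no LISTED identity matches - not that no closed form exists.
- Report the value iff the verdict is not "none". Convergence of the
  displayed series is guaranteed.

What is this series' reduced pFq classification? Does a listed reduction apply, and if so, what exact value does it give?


Canonical form: C = -1/6 times 2F1 with upper {1/5, 1/2}, lower {17/20}, x = 1/2. Verdict: none here - no I1-I6 shape fits x = 1/2 with lower {17/20}.

First insight: x = (1/2) and the running product (C = -1/6, x = 1/2) telescopes to a rising factorial.
Term ratio: r(k) = (1/2) * (k+1/5) (k+1/2) / [(k+17/20) (k+1)] - rational in k. x = (1/2); t_0 = -1/6; negate the roots.


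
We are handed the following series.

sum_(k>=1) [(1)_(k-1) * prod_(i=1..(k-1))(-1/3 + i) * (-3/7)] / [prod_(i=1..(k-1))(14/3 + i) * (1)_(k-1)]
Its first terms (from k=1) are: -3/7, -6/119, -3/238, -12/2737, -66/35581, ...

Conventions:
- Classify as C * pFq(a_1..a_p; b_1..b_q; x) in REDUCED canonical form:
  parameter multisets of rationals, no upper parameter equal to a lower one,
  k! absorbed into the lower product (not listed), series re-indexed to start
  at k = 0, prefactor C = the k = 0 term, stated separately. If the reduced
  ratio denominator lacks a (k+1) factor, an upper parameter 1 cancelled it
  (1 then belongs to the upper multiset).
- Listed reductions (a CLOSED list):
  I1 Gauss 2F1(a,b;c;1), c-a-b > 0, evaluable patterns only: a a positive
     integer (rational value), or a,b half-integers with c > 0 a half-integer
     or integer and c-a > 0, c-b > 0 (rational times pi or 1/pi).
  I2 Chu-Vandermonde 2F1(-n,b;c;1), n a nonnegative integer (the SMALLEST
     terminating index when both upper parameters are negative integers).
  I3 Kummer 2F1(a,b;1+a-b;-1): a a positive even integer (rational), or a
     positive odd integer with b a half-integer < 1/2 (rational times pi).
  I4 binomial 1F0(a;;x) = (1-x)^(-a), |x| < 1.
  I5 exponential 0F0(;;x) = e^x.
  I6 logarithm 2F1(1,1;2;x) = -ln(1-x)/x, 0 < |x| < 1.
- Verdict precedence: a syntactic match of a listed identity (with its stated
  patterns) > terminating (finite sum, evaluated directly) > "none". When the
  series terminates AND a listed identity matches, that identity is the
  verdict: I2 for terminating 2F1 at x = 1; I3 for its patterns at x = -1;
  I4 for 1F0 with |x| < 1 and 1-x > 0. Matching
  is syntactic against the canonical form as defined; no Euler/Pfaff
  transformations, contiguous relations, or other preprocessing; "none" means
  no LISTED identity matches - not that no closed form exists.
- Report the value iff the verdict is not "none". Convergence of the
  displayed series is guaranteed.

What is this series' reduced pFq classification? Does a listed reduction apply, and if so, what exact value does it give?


x = 1 here; the reduced form reads 2F1, upper {2/3, 1}, lower {17/3}, C = -3/7. Verdict: the Gauss summation I1 matches (x = 1: the Gamma ratio telescopes since c-a-b = 4 > 0 and a = 1 in Z>0). Value: -1/2.

Structural cue: from the first term -3/7: (1)_k (C = -3/7) is k! itself.
Step ratio: r(k) = 1 * (k+2/3) (k+1) / [(k+17/3) (k+1)] - rational in k. x = 1; t_0 = -3/7; negate the roots.
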